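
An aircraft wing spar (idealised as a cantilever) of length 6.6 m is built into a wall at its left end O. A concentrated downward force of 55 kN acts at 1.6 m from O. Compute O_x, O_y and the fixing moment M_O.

ΣF_x = 0: O_x = 0.
ΣF_y = 0: O_y − 55 = 0 → O_y = 55.00 kN.
ΣM about O: M_O − 55·1.6 = 0 → M_O = 88.00 kN·m.

O_x = 0, O_y = 55.00 kN, M_O = 88.00 kN·m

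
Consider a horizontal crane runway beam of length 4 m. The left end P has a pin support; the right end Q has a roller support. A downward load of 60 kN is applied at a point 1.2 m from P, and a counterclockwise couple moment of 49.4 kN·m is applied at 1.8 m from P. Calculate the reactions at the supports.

P_x = 0, P_y = 54.35 kN, Q_y = 5.650 kN

Taking moments about P: Q_y·4 − 60·1.2 + 49.4 = 0 → Q_y = 22.6/4 = 5.650 kN.
ΣF_y = 0: P_y + 5.65 − 60 = 0 → P_y = 54.35 kN.
ΣF_x = 0: no horizontal applied forces, so P_x = 0.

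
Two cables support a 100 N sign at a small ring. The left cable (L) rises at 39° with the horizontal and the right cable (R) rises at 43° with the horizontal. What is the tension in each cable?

ΣF_x = 0: −T_L·cos39° + T_R·cos43° = 0 → T_R = 1.06261·T_L.
ΣF_y = 0: T_L·sin39° + T_R·sin43° = 100.
Substitute: T_L·(0.62932 + 1.06261·0.681998) = 100 → T_L = 73.8543 ≈ 73.85 N.
Then T_R = 1.06261 × 73.8543 = 78.48 N.

T_L = 73.85 N, T_R = 78.48 N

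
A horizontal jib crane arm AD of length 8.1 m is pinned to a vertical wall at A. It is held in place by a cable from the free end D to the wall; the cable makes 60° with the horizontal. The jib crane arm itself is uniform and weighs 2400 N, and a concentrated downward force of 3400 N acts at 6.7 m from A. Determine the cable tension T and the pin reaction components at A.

ΣM about A: T·sin60°·8.1 − 2400·4.05 − 3400·6.7 = 0 → T = 32500/(8.1·0.866025) = 4633.06 ≈ 4633 N.
ΣF_x = 0: A_x − T·cos60° = 0 → A_x = 4633.06 × 0.5 = 2317 N.
ΣF_y = 0: A_y + T·sin60° − 2400 − 3400 = 0 → A_y = 5800 − 4633.06 × 0.866025 = 1788 N.

T = 4633 N, A_x = 2317 N, A_y = 1788 N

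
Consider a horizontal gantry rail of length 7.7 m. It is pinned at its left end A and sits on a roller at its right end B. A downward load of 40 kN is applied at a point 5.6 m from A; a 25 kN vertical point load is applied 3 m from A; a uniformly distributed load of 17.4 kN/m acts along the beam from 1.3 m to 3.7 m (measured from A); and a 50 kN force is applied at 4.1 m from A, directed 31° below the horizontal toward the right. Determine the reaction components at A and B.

A_x = -42.86 kN, A_y = 66.41 kN, B_y = 66.10 kN

Resultant of the distributed load: 17.4 × 2.4 = 41.76 kN at 2.5 m from A.
Taking moments about A: B_y·7.7 − 40·5.6 − 25·3 − (17.4·2.4)·2.5 − 50·sin31°·4.1 = 0 → B_y = 508.983/7.7 = 66.1017 ≈ 66.10 kN.
ΣF_y = 0: A_y + 66.1017 − 40 − 25 − 17.4·2.4 − 50·sin31° = 0 → A_y = 66.41 kN.
ΣF_x = 0: A_x + 50·cos31° = 0 → A_x = -42.86 kN.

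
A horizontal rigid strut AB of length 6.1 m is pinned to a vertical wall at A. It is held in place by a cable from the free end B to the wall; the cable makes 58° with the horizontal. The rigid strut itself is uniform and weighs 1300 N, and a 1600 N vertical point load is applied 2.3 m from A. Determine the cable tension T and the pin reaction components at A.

T = 1478 N, A_x = 783.1 N, A_y = 1647 N

ΣM about A: T·sin58°·6.1 − 1300·3.05 − 1600·2.3 = 0 → T = 7645/(6.1·0.848048) = 1477.84 ≈ 1478 N.
ΣF_x = 0: A_x − T·cos58° = 0 → A_x = 1477.84 × 0.529919 = 783.1 N.
ΣF_y = 0: A_y + T·sin58° − 1300 − 1600 = 0 → A_y = 2900 − 1477.84 × 0.848048 = 1647 N.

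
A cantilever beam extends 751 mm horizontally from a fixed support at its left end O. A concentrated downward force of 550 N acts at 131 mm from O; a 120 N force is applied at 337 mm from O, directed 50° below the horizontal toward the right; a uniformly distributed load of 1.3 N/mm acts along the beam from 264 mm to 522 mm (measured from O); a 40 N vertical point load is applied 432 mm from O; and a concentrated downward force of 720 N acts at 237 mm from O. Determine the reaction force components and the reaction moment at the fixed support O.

O_x = -77.13 N, O_y = 1737 N, M_O = 422800 N·mm

Resultant of the distributed load: 1.3 × 258 = 335.4 N at 393 mm from O.
ΣF_x = 0: O_x + 120·cos50° = 0 → O_x = -77.13 N.
ΣF_y = 0: O_y − 550 − 120·sin50° − 1.3·258 − 40 − 720 = 0 → O_y = 1737 N.
ΣM about O: M_O − 550·131 − 120·sin50°·337 − (1.3·258)·393 − 40·432 − 720·237 = 0 → M_O = 422800 N·mm.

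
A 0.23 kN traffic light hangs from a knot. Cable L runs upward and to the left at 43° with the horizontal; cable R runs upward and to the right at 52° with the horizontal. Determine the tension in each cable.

ΣF_x = 0: −T_L·cos43° + T_R·cos52° = 0 → T_R = 1.18792·T_L.
ΣF_y = 0: T_L·sin43° + T_R·sin52° = 0.23.
Substitute: T_L·(0.681998 + 1.18792·0.788011) = 0.23 → T_L = 0.142143 ≈ 0.1421 kN.
Then T_R = 1.18792 × 0.142143 = 0.1689 kN.

T_L = 0.1421 kN, T_R = 0.1689 kN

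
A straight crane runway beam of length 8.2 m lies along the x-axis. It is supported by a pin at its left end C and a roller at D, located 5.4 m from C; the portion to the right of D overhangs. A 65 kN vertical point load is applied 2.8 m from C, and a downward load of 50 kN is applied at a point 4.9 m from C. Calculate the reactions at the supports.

C_x = 0, C_y = 35.93 kN, D_y = 79.07 kN

Moments about C: D_y·5.4 − 65·2.8 − 50·4.9 = 0 → D_y = 427/5.4 = 79.0741 ≈ 79.07 kN.
ΣF_y = 0: C_y + 79.0741 − 65 − 50 = 0 → C_y = 35.93 kN.
ΣF_x = 0: no horizontal applied forces, so C_x = 0.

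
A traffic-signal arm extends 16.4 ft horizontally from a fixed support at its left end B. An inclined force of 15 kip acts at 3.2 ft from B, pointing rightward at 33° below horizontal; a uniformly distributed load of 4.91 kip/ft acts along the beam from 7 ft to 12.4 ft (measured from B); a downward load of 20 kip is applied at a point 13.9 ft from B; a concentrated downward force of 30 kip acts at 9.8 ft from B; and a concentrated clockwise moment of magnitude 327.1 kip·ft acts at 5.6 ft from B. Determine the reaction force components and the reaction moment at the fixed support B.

Resultant of the distributed load: 4.91 × 5.4 = 26.514 kip at 9.7 ft from B.
ΣF_x = 0: B_x + 15·cos33° = 0 → B_x = -12.58 kip.
ΣF_y = 0: B_y − 15·sin33° − 4.91·5.4 − 20 − 30 = 0 → B_y = 84.68 kip.
ΣM about B: M_B − 15·sin33°·3.2 − (4.91·5.4)·9.7 − 20·13.9 − 30·9.8 − 327.1 = 0 → M_B = 1182 kip·ft.

B_x = -12.58 kip, B_y = 84.68 kip, M_B = 1182 kip·ft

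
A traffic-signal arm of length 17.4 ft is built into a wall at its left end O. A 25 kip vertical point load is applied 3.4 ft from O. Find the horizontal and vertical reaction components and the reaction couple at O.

O_x = 0, O_y = 25.00 kip, M_O = 85.00 kip·ft

ΣF_x = 0: O_x = 0.
ΣF_y = 0: O_y − 25 = 0 → O_y = 25.00 kip.
ΣM about O: M_O − 25·3.4 = 0 → M_O = 85.00 kip·ft.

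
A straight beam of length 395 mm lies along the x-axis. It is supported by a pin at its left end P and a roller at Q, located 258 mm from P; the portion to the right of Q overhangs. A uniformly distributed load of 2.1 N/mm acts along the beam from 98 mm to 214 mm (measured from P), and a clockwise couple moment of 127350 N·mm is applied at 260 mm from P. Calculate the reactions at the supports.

Resultant of the distributed load: 2.1 × 116 = 243.6 N at 156 mm from P.
Taking moments about P: Q_y·258 − (2.1·116)·156 − 127350 = 0 → Q_y = 165351.6/258 = 640.898 ≈ 640.9 N.
ΣF_y = 0: P_y + 640.898 − 2.1·116 = 0 → P_y = -397.3 N.
ΣF_x = 0: no horizontal applied forces, so P_x = 0.

P_x = 0, P_y = -397.3 N, Q_y = 640.9 N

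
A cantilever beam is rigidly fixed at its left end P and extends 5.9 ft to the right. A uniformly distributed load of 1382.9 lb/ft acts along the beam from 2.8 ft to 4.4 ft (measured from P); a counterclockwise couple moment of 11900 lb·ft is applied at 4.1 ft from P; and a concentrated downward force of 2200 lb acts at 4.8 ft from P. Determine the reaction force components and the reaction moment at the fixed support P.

P_x = 0, P_y = 4413 lb, M_P = 6626 lb·ft

Resultant of the distributed load: 1382.9 × 1.6 = 2212.64 lb at 3.6 ft from P.
ΣF_x = 0: P_x = 0.
ΣF_y = 0: P_y − 1382.9·1.6 − 2200 = 0 → P_y = 4413 lb.
ΣM about P: M_P − (1382.9·1.6)·3.6 + 11900 − 2200·4.8 = 0 → M_P = 6626 lb·ft.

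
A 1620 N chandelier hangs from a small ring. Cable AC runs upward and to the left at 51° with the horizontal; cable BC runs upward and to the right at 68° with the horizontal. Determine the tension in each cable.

ΣF_x = 0: −T_AC·cos51° + T_BC·cos68° = 0 → T_BC = 1.67995·T_AC.
ΣF_y = 0: T_AC·sin51° + T_BC·sin68° = 1620.
Substitute: T_AC·(0.777146 + 1.67995·0.927184) = 1620 → T_AC = 693.859 ≈ 693.9 N.
Then T_BC = 1.67995 × 693.859 = 1166 N.

T_AC = 693.9 N, T_BC = 1166 N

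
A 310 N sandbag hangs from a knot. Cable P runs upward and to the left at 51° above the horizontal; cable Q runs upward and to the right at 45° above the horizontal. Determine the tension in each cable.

ΣF_x = 0: −T_P·cos51° + T_Q·cos45° = 0 → T_Q = 0.889993·T_P.
ΣF_y = 0: T_P·sin51° + T_Q·sin45° = 310.
Substitute: T_P·(0.777146 + 0.889993·0.707107) = 310 → T_P = 220.411 ≈ 220.4 N.
Then T_Q = 0.889993 × 220.411 = 196.2 N.

T_P = 220.4 N, T_Q = 196.2 N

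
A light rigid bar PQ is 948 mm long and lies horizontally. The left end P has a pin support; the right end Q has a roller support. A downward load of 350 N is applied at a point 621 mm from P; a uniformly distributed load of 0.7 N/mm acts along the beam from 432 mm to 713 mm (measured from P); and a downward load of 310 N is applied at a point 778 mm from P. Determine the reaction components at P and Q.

Resultant of the distributed load: 0.7 × 281 = 196.7 N at 572.5 mm from P.
Taking moments about P: Q_y·948 − 350·621 − (0.7·281)·572.5 − 310·778 = 0 → Q_y = 571140.75/948 = 602.469 ≈ 602.5 N.
ΣF_y = 0: P_y + 602.469 − 350 − 0.7·281 − 310 = 0 → P_y = 254.2 N.
ΣF_x = 0: no horizontal applied forces, so P_x = 0.

P_x = 0, P_y = 254.2 N, Q_y = 602.5 N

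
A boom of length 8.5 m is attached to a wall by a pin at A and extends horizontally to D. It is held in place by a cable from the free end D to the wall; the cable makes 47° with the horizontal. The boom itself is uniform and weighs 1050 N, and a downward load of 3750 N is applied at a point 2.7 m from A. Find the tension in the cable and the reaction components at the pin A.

T = 2347 N, A_x = 1600 N, A_y = 3084 N

ΣM about A: T·sin47°·8.5 − 1050·4.25 − 3750·2.7 = 0 → T = 14587.5/(8.5·0.731354) = 2346.57 ≈ 2347 N.
ΣF_x = 0: A_x − T·cos47° = 0 → A_x = 2346.57 × 0.681998 = 1600 N.
ΣF_y = 0: A_y + T·sin47° − 1050 − 3750 = 0 → A_y = 4800 − 2346.57 × 0.731354 = 3084 N.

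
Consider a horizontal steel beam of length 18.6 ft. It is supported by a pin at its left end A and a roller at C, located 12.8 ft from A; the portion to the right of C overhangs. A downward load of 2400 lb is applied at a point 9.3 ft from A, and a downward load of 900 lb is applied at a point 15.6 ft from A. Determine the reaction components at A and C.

Moments about A: C_y·12.8 − 2400·9.3 − 900·15.6 = 0 → C_y = 36360/12.8 = 2840.62 ≈ 2841 lb.
ΣF_y = 0: A_y + 2840.62 − 2400 − 900 = 0 → A_y = 459.4 lb.
ΣF_x = 0: no horizontal applied forces, so A_x = 0.

A_x = 0, A_y = 459.4 lb, C_y = 2841 lb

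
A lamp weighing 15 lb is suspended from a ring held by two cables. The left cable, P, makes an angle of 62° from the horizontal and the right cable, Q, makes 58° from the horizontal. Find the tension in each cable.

ΣF_x = 0: −T_P·cos62° + T_Q·cos58° = 0 → T_Q = 0.88593·T_P.
ΣF_y = 0: T_P·sin62° + T_Q·sin58° = 15.
Substitute: T_P·(0.882948 + 0.88593·0.848048) = 15 → T_P = 9.17847 ≈ 9.178 lb.
Then T_Q = 0.88593 × 9.17847 = 8.131 lb.

T_P = 9.178 lb, T_Q = 8.131 lb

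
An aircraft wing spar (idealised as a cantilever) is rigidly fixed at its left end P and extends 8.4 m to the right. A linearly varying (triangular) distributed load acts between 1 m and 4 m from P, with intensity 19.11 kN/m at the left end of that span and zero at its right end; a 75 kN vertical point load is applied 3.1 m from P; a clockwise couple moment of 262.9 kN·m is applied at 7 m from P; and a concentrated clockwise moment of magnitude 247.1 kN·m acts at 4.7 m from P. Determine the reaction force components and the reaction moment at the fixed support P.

Resultant of the triangular load: ½ × 19.11 × 3 = 28.665 kN, acting at 2 m from P (one-third of the span from the peak).
ΣF_x = 0: P_x = 0.
ΣF_y = 0: P_y − ½·19.11·3 − 75 = 0 → P_y = 103.7 kN.
ΣM about P: M_P − (½·19.11·3)·2 − 75·3.1 − 262.9 − 247.1 = 0 → M_P = 799.8 kN·m.

P_x = 0, P_y = 103.7 kN, M_P = 799.8 kN·m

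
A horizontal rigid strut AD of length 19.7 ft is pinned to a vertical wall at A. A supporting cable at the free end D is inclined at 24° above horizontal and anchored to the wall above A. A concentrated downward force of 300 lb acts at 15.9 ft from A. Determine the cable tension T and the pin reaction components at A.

ΣM about A: T·sin24°·19.7 − 300·15.9 = 0 → T = 4770/(19.7·0.406737) = 595.304 ≈ 595.3 lb.
ΣF_x = 0: A_x − T·cos24° = 0 → A_x = 595.304 × 0.913545 = 543.8 lb.
ΣF_y = 0: A_y + T·sin24° − 300 = 0 → A_y = 300 − 595.304 × 0.406737 = 57.87 lb.

T = 595.3 lb, A_x = 543.8 lb, A_y = 57.87 lb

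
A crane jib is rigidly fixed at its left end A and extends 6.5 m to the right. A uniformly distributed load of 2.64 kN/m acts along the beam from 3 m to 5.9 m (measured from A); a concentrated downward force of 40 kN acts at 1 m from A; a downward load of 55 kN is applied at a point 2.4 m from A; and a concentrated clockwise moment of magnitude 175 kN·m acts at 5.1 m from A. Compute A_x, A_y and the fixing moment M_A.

A_x = 0, A_y = 102.7 kN, M_A = 381.1 kN·m

Resultant of the distributed load: 2.64 × 2.9 = 7.656 kN at 4.45 m from A.
ΣF_x = 0: A_x = 0.
ΣF_y = 0: A_y − 2.64·2.9 − 40 − 55 = 0 → A_y = 102.7 kN.
ΣM about A: M_A − (2.64·2.9)·4.45 − 40·1 − 55·2.4 − 175 = 0 → M_A = 381.1 kN·m.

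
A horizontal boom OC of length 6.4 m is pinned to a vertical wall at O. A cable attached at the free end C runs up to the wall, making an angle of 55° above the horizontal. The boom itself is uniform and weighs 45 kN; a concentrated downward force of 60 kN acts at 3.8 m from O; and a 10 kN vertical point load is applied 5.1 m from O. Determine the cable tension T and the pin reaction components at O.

ΣM about O: T·sin55°·6.4 − 45·3.2 − 60·3.8 − 10·5.1 = 0 → T = 423/(6.4·0.819152) = 80.6856 ≈ 80.69 kN.
ΣF_x = 0: O_x − T·cos55° = 0 → O_x = 80.6856 × 0.573576 = 46.28 kN.
ΣF_y = 0: O_y + T·sin55° − 45 − 60 − 10 = 0 → O_y = 115 − 80.6856 × 0.819152 = 48.91 kN.

T = 80.69 kN, O_x = 46.28 kN, O_y = 48.91 kN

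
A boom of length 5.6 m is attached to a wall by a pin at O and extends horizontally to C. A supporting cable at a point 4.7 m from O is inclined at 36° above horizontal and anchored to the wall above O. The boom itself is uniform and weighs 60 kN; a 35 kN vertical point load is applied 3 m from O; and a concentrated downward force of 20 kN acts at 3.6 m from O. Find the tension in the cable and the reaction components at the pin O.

ΣM about O: T·sin36°·4.7 − 60·2.8 − 35·3 − 20·3.6 = 0 → T = 345/(4.7·0.587785) = 124.883 ≈ 124.9 kN.
ΣF_x = 0: O_x − T·cos36° = 0 → O_x = 124.883 × 0.809017 = 101.0 kN.
ΣF_y = 0: O_y + T·sin36° − 60 − 35 − 20 = 0 → O_y = 115 − 124.883 × 0.587785 = 41.60 kN.

T = 124.9 kN, O_x = 101.0 kN, O_y = 41.60 kN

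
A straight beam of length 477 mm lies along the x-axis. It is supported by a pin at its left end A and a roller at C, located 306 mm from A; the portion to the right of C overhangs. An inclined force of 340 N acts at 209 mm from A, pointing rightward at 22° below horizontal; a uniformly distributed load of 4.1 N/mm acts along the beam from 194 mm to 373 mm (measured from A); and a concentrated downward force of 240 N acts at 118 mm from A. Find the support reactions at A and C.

Resultant of the distributed load: 4.1 × 179 = 733.9 N at 283.5 mm from A.
Moments about A: C_y·306 − 340·sin22°·209 − (4.1·179)·283.5 − 240·118 = 0 → C_y = 263000/306 = 859.477 ≈ 859.5 N.
ΣF_y = 0: A_y + 859.477 − 340·sin22° − 4.1·179 − 240 = 0 → A_y = 241.8 N.
ΣF_x = 0: A_x + 340·cos22° = 0 → A_x = -315.2 N.

A_x = -315.2 N, A_y = 241.8 N, C_y = 859.5 N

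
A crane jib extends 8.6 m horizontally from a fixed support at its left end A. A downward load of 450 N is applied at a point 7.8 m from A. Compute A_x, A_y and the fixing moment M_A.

A_x = 0, A_y = 450.0 N, M_A = 3510 N·m

ΣF_x = 0: A_x = 0.
ΣF_y = 0: A_y − 450 = 0 → A_y = 450.0 N.
ΣM about A: M_A − 450·7.8 = 0 → M_A = 3510 N·m.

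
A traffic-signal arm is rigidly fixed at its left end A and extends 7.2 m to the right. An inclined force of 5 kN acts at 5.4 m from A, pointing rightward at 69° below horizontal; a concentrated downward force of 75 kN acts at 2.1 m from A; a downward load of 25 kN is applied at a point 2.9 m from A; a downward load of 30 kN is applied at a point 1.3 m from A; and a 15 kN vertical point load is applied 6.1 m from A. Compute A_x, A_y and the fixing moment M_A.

ΣF_x = 0: A_x + 5·cos69° = 0 → A_x = -1.792 kN.
ΣF_y = 0: A_y − 5·sin69° − 75 − 25 − 30 − 15 = 0 → A_y = 149.7 kN.
ΣM about A: M_A − 5·sin69°·5.4 − 75·2.1 − 25·2.9 − 30·1.3 − 15·6.1 = 0 → M_A = 385.7 kN·m.

A_x = -1.792 kN, A_y = 149.7 kN, M_A = 385.7 kN·m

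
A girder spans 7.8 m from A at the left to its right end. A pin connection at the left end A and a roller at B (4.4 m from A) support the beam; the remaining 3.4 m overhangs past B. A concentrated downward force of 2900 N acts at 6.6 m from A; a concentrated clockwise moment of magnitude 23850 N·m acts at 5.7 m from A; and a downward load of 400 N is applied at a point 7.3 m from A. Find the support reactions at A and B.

Moments about A: B_y·4.4 − 2900·6.6 − 23850 − 400·7.3 = 0 → B_y = 45910/4.4 = 10434.1 ≈ 10430 N.
ΣF_y = 0: A_y + 10434.1 − 2900 − 400 = 0 → A_y = -7134 N.
ΣF_x = 0: no horizontal applied forces, so A_x = 0.

A_x = 0, A_y = -7134 N, B_y = 10430 N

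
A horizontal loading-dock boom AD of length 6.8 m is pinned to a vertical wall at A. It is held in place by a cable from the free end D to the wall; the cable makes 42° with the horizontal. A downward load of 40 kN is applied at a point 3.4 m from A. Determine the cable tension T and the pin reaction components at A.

ΣM about A: T·sin42°·6.8 − 40·3.4 = 0 → T = 136/(6.8·0.669131) = 29.8895 ≈ 29.89 kN.
ΣF_x = 0: A_x − T·cos42° = 0 → A_x = 29.8895 × 0.743145 = 22.21 kN.
ΣF_y = 0: A_y + T·sin42° − 40 = 0 → A_y = 40 − 29.8895 × 0.669131 = 20.00 kN.

T = 29.89 kN, A_x = 22.21 kN, A_y = 20.00 kN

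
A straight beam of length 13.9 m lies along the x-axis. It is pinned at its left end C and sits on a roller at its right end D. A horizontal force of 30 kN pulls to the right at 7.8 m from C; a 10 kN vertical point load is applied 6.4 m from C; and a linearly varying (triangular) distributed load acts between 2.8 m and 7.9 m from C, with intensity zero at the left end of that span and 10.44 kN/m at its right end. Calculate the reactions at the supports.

C_x = -30.00 kN, C_y = 20.14 kN, D_y = 16.48 kN

Resultant of the triangular load: ½ × 10.44 × 5.1 = 26.622 kN, acting at 6.2 m from C (one-third of the span from the peak).
Taking moments about C: D_y·13.9 − 10·6.4 − (½·10.44·5.1)·6.2 = 0 → D_y = 229.0564/13.9 = 16.4789 ≈ 16.48 kN.
ΣF_y = 0: C_y + 16.4789 − 10 − ½·10.44·5.1 = 0 → C_y = 20.14 kN.
ΣF_x = 0: C_x + 30 = 0 → C_x = -30.00 kN.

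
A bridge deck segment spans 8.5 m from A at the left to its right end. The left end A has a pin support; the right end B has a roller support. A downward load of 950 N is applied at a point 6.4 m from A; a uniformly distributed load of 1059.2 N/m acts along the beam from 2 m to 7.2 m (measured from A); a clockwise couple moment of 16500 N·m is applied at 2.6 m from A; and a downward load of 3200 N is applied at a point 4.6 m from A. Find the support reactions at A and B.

Resultant of the distributed load: 1059.2 × 5.2 = 5507.84 N at 4.6 m from A.
ΣM about A: B_y·8.5 − 950·6.4 − (1059.2·5.2)·4.6 − 16500 − 3200·4.6 = 0 → B_y = 62636.064/8.5 = 7368.95 ≈ 7369 N.
ΣF_y = 0: A_y + 7368.95 − 950 − 1059.2·5.2 − 3200 = 0 → A_y = 2289 N.
ΣF_x = 0: no horizontal applied forces, so A_x = 0.

A_x = 0, A_y = 2289 N, B_y = 7369 N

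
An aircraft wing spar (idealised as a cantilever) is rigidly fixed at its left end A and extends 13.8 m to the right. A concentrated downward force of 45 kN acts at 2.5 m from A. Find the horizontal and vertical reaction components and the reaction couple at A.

A_x = 0, A_y = 45.00 kN, M_A = 112.5 kN·m

ΣF_x = 0: A_x = 0.
ΣF_y = 0: A_y − 45 = 0 → A_y = 45.00 kN.
ΣM about A: M_A − 45·2.5 = 0 → M_A = 112.5 kN·m.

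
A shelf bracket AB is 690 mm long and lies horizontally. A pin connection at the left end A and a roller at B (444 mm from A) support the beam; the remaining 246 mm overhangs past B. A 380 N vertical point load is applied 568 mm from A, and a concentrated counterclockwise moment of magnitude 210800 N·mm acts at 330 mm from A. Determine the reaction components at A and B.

Taking moments about A: B_y·444 − 380·568 + 210800 = 0 → B_y = 5040/444 = 11.3514 ≈ 11.35 N.
ΣF_y = 0: A_y + 11.3514 − 380 = 0 → A_y = 368.6 N.
ΣF_x = 0: no horizontal applied forces, so A_x = 0.

A_x = 0, A_y = 368.6 N, B_y = 11.35 N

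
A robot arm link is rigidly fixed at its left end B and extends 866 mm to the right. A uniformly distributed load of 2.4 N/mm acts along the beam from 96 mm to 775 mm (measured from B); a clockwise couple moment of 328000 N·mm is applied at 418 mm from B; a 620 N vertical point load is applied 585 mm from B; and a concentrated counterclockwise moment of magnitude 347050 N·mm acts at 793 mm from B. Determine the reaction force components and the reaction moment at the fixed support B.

B_x = 0, B_y = 2250 N, M_B = 1053000 N·mm

Resultant of the distributed load: 2.4 × 679 = 1629.6 N at 435.5 mm from B.
ΣF_x = 0: B_x = 0.
ΣF_y = 0: B_y − 2.4·679 − 620 = 0 → B_y = 2250 N.
ΣM about B: M_B − (2.4·679)·435.5 − 328000 − 620·585 + 347050 = 0 → M_B = 1053000 N·mm.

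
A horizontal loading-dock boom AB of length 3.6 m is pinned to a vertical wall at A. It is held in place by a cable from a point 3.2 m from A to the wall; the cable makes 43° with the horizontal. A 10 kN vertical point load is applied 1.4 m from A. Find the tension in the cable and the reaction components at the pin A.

ΣM about A: T·sin43°·3.2 − 10·1.4 = 0 → T = 14/(3.2·0.681998) = 6.41497 ≈ 6.415 kN.
ΣF_x = 0: A_x − T·cos43° = 0 → A_x = 6.41497 × 0.731354 = 4.692 kN.
ΣF_y = 0: A_y + T·sin43° − 10 = 0 → A_y = 10 − 6.41497 × 0.681998 = 5.625 kN.

T = 6.415 kN, A_x = 4.692 kN, A_y = 5.625 kN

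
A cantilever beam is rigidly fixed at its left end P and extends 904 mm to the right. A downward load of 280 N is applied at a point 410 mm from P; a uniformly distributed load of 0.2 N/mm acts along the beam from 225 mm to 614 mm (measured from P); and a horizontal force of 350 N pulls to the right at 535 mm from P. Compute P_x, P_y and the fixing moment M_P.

Resultant of the distributed load: 0.2 × 389 = 77.8 N at 419.5 mm from P.
ΣF_x = 0: P_x + 350 = 0 → P_x = -350.0 N.
ΣF_y = 0: P_y − 280 − 0.2·389 = 0 → P_y = 357.8 N.
ΣM about P: M_P − 280·410 − (0.2·389)·419.5 = 0 → M_P = 147400 N·mm.

P_x = -350.0 N, P_y = 357.8 N, M_P = 147400 N·mm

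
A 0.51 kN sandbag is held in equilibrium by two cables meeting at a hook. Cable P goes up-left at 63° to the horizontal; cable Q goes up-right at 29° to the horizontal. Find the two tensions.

ΣF_x = 0: −T_P·cos63° + T_Q·cos29° = 0 → T_Q = 0.519072·T_P.
ΣF_y = 0: T_P·sin63° + T_Q·sin29° = 0.51.
Substitute: T_P·(0.891007 + 0.519072·0.48481) = 0.51 → T_P = 0.446328 ≈ 0.4463 kN.
Then T_Q = 0.519072 × 0.446328 = 0.2317 kN.

T_P = 0.4463 kN, T_Q = 0.2317 kN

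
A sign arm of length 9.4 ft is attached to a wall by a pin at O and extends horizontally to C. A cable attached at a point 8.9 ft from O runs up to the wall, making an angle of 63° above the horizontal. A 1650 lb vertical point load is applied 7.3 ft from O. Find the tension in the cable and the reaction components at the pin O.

ΣM about O: T·sin63°·8.9 − 1650·7.3 = 0 → T = 12045/(8.9·0.891007) = 1518.92 ≈ 1519 lb.
ΣF_x = 0: O_x − T·cos63° = 0 → O_x = 1518.92 × 0.45399 = 689.6 lb.
ΣF_y = 0: O_y + T·sin63° − 1650 = 0 → O_y = 1650 − 1518.92 × 0.891007 = 296.6 lb.

T = 1519 lb, O_x = 689.6 lb, O_y = 296.6 lb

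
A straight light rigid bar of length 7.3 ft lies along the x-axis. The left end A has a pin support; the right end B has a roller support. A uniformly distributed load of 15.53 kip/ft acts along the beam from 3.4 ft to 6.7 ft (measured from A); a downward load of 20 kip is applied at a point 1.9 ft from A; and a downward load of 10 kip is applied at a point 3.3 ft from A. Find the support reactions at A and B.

Resultant of the distributed load: 15.53 × 3.3 = 51.249 kip at 5.05 ft from A.
ΣM about A: B_y·7.3 − (15.53·3.3)·5.05 − 20·1.9 − 10·3.3 = 0 → B_y = 329.80745/7.3 = 45.1791 ≈ 45.18 kip.
ΣF_y = 0: A_y + 45.1791 − 15.53·3.3 − 20 − 10 = 0 → A_y = 36.07 kip.
ΣF_x = 0: no horizontal applied forces, so A_x = 0.

A_x = 0, A_y = 36.07 kip, B_y = 45.18 kip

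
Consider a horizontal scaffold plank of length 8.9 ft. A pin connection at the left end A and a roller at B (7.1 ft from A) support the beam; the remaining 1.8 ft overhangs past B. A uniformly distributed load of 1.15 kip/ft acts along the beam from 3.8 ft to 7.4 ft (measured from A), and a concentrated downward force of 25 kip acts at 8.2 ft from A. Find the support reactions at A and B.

A_x = 0, A_y = -2.999 kip, B_y = 32.14 kip

Resultant of the distributed load: 1.15 × 3.6 = 4.14 kip at 5.6 ft from A.
Taking moments about A: B_y·7.1 − (1.15·3.6)·5.6 − 25·8.2 = 0 → B_y = 228.184/7.1 = 32.1386 ≈ 32.14 kip.
ΣF_y = 0: A_y + 32.1386 − 1.15·3.6 − 25 = 0 → A_y = -2.999 kip.
ΣF_x = 0: no horizontal applied forces, so A_x = 0.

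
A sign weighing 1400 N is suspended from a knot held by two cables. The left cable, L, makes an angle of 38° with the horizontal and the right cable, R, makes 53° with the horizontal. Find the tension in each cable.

ΣF_x = 0: −T_L·cos38° + T_R·cos53° = 0 → T_R = 1.30939·T_L.
ΣF_y = 0: T_L·sin38° + T_R·sin53° = 1400.
Substitute: T_L·(0.615661 + 1.30939·0.798636) = 1400 → T_L = 842.669 ≈ 842.7 N.
Then T_R = 1.30939 × 842.669 = 1103 N.

T_L = 842.7 N, T_R = 1103 N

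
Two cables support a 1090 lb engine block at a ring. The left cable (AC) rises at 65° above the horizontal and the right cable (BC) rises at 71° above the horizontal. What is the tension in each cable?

T_AC = 510.9 lb, T_BC = 663.1 lb

ΣF_x = 0: −T_AC·cos65° + T_BC·cos71° = 0 → T_BC = 1.29809·T_AC.
ΣF_y = 0: T_AC·sin65° + T_BC·sin71° = 1090.
Substitute: T_AC·(0.906308 + 1.29809·0.945519) = 1090 → T_AC = 510.855 ≈ 510.9 lb.
Then T_BC = 1.29809 × 510.855 = 663.1 lb.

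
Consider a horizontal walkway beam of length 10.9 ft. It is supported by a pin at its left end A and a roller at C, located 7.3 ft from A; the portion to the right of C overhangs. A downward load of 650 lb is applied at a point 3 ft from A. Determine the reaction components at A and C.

A_x = 0, A_y = 382.9 lb, C_y = 267.1 lb

Taking moments about A: C_y·7.3 − 650·3 = 0 → C_y = 1950/7.3 = 267.123 ≈ 267.1 lb.
ΣF_y = 0: A_y + 267.123 − 650 = 0 → A_y = 382.9 lb.
ΣF_x = 0: no horizontal applied forces, so A_x = 0.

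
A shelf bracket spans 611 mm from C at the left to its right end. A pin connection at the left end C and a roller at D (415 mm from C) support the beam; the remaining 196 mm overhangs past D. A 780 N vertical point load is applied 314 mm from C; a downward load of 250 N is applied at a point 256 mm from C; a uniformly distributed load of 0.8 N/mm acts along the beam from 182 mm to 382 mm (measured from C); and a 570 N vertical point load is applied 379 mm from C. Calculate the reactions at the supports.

Resultant of the distributed load: 0.8 × 200 = 160 N at 282 mm from C.
Moments about C: D_y·415 − 780·314 − 250·256 − (0.8·200)·282 − 570·379 = 0 → D_y = 570070/415 = 1373.66 ≈ 1374 N.
ΣF_y = 0: C_y + 1373.66 − 780 − 250 − 0.8·200 − 570 = 0 → C_y = 386.3 N.
ΣF_x = 0: no horizontal applied forces, so C_x = 0.

C_x = 0, C_y = 386.3 N, D_y = 1374 N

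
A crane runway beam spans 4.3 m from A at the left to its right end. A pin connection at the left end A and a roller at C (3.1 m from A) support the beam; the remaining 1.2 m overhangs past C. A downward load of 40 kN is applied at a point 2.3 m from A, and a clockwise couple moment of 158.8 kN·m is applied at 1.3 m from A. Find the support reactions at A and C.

Taking moments about A: C_y·3.1 − 40·2.3 − 158.8 = 0 → C_y = 250.8/3.1 = 80.9032 ≈ 80.90 kN.
ΣF_y = 0: A_y + 80.9032 − 40 = 0 → A_y = -40.90 kN.
ΣF_x = 0: no horizontal applied forces, so A_x = 0.

A_x = 0, A_y = -40.90 kN, C_y = 80.90 kN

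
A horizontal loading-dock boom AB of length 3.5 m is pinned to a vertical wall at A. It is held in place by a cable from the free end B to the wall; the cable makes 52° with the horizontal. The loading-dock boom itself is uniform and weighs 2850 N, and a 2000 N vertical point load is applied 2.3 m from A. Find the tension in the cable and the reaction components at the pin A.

T = 3476 N, A_x = 2140 N, A_y = 2111 N

ΣM about A: T·sin52°·3.5 − 2850·1.75 − 2000·2.3 = 0 → T = 9587.5/(3.5·0.788011) = 3476.2 ≈ 3476 N.
ΣF_x = 0: A_x − T·cos52° = 0 → A_x = 3476.2 × 0.615661 = 2140 N.
ΣF_y = 0: A_y + T·sin52° − 2850 − 2000 = 0 → A_y = 4850 − 3476.2 × 0.788011 = 2111 N.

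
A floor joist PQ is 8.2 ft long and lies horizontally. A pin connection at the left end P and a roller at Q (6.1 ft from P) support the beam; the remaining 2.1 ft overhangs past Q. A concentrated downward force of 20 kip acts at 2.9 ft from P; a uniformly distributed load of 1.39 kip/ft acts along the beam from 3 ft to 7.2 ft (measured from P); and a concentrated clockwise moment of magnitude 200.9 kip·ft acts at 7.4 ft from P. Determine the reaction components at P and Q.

P_x = 0, P_y = -21.49 kip, Q_y = 47.32 kip

Resultant of the distributed load: 1.39 × 4.2 = 5.838 kip at 5.1 ft from P.
Taking moments about P: Q_y·6.1 − 20·2.9 − (1.39·4.2)·5.1 − 200.9 = 0 → Q_y = 288.6738/6.1 = 47.3236 ≈ 47.32 kip.
ΣF_y = 0: P_y + 47.3236 − 20 − 1.39·4.2 = 0 → P_y = -21.49 kip.
ΣF_x = 0: no horizontal applied forces, so P_x = 0.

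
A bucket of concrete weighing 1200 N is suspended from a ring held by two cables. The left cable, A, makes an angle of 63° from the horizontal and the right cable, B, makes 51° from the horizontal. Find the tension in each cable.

T_A = 826.7 N, T_B = 596.3 N

ΣF_x = 0: −T_A·cos63° + T_B·cos51° = 0 → T_B = 0.721398·T_A.
ΣF_y = 0: T_A·sin63° + T_B·sin51° = 1200.
Substitute: T_A·(0.891007 + 0.721398·0.777146) = 1200 → T_A = 826.652 ≈ 826.7 N.
Then T_B = 0.721398 × 826.652 = 596.3 N.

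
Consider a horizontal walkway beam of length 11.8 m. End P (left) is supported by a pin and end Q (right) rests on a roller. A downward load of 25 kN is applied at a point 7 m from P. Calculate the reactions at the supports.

P_x = 0, P_y = 10.17 kN, Q_y = 14.83 kN

ΣM about P: Q_y·11.8 − 25·7 = 0 → Q_y = 175/11.8 = 14.8305 ≈ 14.83 kN.
ΣF_y = 0: P_y + 14.8305 − 25 = 0 → P_y = 10.17 kN.
ΣF_x = 0: no horizontal applied forces, so P_x = 0.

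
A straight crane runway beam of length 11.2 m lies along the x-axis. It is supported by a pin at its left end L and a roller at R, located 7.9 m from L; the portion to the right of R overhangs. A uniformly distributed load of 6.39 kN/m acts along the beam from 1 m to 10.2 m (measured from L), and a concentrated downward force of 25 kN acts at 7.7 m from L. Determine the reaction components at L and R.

Resultant of the distributed load: 6.39 × 9.2 = 58.788 kN at 5.6 m from L.
Taking moments about L: R_y·7.9 − (6.39·9.2)·5.6 − 25·7.7 = 0 → R_y = 521.7128/7.9 = 66.0396 ≈ 66.04 kN.
ΣF_y = 0: L_y + 66.0396 − 6.39·9.2 − 25 = 0 → L_y = 17.75 kN.
ΣF_x = 0: no horizontal applied forces, so L_x = 0.

L_x = 0, L_y = 17.75 kN, R_y = 66.04 kN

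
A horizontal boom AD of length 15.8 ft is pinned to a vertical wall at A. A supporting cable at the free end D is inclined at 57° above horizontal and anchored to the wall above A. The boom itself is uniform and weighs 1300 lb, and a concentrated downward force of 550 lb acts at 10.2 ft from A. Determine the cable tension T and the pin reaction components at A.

T = 1198 lb, A_x = 652.7 lb, A_y = 844.9 lb

ΣM about A: T·sin57°·15.8 − 1300·7.9 − 550·10.2 = 0 → T = 15880/(15.8·0.838671) = 1198.4 ≈ 1198 lb.
ΣF_x = 0: A_x − T·cos57° = 0 → A_x = 1198.4 × 0.544639 = 652.7 lb.
ΣF_y = 0: A_y + T·sin57° − 1300 − 550 = 0 → A_y = 1850 − 1198.4 × 0.838671 = 844.9 lb.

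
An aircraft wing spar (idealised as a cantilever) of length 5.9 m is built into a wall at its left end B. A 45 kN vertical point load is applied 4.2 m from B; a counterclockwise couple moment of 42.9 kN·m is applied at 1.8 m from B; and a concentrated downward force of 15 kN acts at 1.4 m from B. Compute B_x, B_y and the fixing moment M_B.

B_x = 0, B_y = 60.00 kN, M_B = 167.1 kN·m

ΣF_x = 0: B_x = 0.
ΣF_y = 0: B_y − 45 − 15 = 0 → B_y = 60.00 kN.
ΣM about B: M_B − 45·4.2 + 42.9 − 15·1.4 = 0 → M_B = 167.1 kN·m.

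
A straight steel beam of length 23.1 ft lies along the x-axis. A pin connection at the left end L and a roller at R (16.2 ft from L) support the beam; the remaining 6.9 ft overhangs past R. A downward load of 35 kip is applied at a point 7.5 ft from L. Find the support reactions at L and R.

L_x = 0, L_y = 18.80 kip, R_y = 16.20 kip

ΣM about L: R_y·16.2 − 35·7.5 = 0 → R_y = 262.5/16.2 = 16.2037 ≈ 16.20 kip.
ΣF_y = 0: L_y + 16.2037 − 35 = 0 → L_y = 18.80 kip.
ΣF_x = 0: no horizontal applied forces, so L_x = 0.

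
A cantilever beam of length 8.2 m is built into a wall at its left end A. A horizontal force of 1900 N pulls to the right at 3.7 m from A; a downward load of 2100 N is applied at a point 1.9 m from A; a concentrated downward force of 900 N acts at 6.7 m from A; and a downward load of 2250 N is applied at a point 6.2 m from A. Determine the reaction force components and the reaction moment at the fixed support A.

ΣF_x = 0: A_x + 1900 = 0 → A_x = -1900 N.
ΣF_y = 0: A_y − 2100 − 900 − 2250 = 0 → A_y = 5250 N.
ΣM about A: M_A − 2100·1.9 − 900·6.7 − 2250·6.2 = 0 → M_A = 23970 N·m.

A_x = -1900 N, A_y = 5250 N, M_A = 23970 N·m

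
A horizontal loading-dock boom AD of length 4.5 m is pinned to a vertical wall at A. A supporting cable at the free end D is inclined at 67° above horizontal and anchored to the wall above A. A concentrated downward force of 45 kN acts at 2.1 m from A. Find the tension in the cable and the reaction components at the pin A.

T = 22.81 kN, A_x = 8.914 kN, A_y = 24.00 kN

ΣM about A: T·sin67°·4.5 − 45·2.1 = 0 → T = 94.5/(4.5·0.920505) = 22.8136 ≈ 22.81 kN.
ΣF_x = 0: A_x − T·cos67° = 0 → A_x = 22.8136 × 0.390731 = 8.914 kN.
ΣF_y = 0: A_y + T·sin67° − 45 = 0 → A_y = 45 − 22.8136 × 0.920505 = 24.00 kN.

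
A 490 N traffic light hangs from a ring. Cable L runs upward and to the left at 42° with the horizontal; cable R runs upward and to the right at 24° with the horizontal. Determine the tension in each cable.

ΣF_x = 0: −T_L·cos42° + T_R·cos24° = 0 → T_R = 0.813473·T_L.
ΣF_y = 0: T_L·sin42° + T_R·sin24° = 490.
Substitute: T_L·(0.669131 + 0.813473·0.406737) = 490 → T_L = 490.0 N.
Then T_R = 0.813473 × 490 = 398.6 N.

T_L = 490.0 N, T_R = 398.6 N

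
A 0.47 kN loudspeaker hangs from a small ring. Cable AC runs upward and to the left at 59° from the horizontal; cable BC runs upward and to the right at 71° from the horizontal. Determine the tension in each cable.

ΣF_x = 0: −T_AC·cos59° + T_BC·cos71° = 0 → T_BC = 1.58197·T_AC.
ΣF_y = 0: T_AC·sin59° + T_BC·sin71° = 0.47.
Substitute: T_AC·(0.857167 + 1.58197·0.945519) = 0.47 → T_AC = 0.199749 ≈ 0.1997 kN.
Then T_BC = 1.58197 × 0.199749 = 0.3160 kN.

T_AC = 0.1997 kN, T_BC = 0.3160 kN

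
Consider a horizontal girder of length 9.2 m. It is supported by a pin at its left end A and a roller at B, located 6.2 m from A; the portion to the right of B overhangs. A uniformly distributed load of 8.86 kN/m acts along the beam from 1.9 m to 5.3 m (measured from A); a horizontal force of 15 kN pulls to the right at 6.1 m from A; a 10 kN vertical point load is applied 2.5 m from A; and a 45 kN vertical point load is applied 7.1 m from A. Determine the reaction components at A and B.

Resultant of the distributed load: 8.86 × 3.4 = 30.124 kN at 3.6 m from A.
Moments about A: B_y·6.2 − (8.86·3.4)·3.6 − 10·2.5 − 45·7.1 = 0 → B_y = 452.9464/6.2 = 73.0559 ≈ 73.06 kN.
ΣF_y = 0: A_y + 73.0559 − 8.86·3.4 − 10 − 45 = 0 → A_y = 12.07 kN.
ΣF_x = 0: A_x + 15 = 0 → A_x = -15.00 kN.

A_x = -15.00 kN, A_y = 12.07 kN, B_y = 73.06 kN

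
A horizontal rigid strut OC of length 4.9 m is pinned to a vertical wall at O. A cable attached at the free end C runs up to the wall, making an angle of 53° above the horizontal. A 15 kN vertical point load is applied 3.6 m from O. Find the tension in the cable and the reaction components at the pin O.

ΣM about O: T·sin53°·4.9 − 15·3.6 = 0 → T = 54/(4.9·0.798636) = 13.799 ≈ 13.80 kN.
ΣF_x = 0: O_x − T·cos53° = 0 → O_x = 13.799 × 0.601815 = 8.304 kN.
ΣF_y = 0: O_y + T·sin53° − 15 = 0 → O_y = 15 − 13.799 × 0.798636 = 3.980 kN.

T = 13.80 kN, O_x = 8.304 kN, O_y = 3.980 kN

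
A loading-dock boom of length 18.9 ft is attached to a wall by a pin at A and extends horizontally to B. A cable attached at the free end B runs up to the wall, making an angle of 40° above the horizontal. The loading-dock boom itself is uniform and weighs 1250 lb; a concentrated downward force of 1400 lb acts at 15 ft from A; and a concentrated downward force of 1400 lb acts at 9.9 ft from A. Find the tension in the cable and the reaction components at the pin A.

T = 3842 lb, A_x = 2943 lb, A_y = 1581 lb

ΣM about A: T·sin40°·18.9 − 1250·9.45 − 1400·15 − 1400·9.9 = 0 → T = 46672.5/(18.9·0.642788) = 3841.77 ≈ 3842 lb.
ΣF_x = 0: A_x − T·cos40° = 0 → A_x = 3841.77 × 0.766044 = 2943 lb.
ΣF_y = 0: A_y + T·sin40° − 1250 − 1400 − 1400 = 0 → A_y = 4050 − 3841.77 × 0.642788 = 1581 lb.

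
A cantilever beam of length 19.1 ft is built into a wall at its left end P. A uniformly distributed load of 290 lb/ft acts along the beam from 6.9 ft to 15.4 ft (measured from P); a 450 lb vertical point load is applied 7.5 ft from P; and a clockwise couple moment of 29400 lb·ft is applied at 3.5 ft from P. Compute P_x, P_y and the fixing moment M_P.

Resultant of the distributed load: 290 × 8.5 = 2465 lb at 11.15 ft from P.
ΣF_x = 0: P_x = 0.
ΣF_y = 0: P_y − 290·8.5 − 450 = 0 → P_y = 2915 lb.
ΣM about P: M_P − (290·8.5)·11.15 − 450·7.5 − 29400 = 0 → M_P = 60260 lb·ft.

P_x = 0, P_y = 2915 lb, M_P = 60260 lb·ft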